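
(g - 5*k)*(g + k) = g^2 - 4*g*k - 5*k^2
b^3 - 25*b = b*(b - 5)*(b + 5)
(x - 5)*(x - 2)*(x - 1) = x^3 - 8*x^2 + 17*x - 10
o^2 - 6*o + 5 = (o - 5)*(o - 1)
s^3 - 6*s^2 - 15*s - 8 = (s - 8)*(s + 1)^2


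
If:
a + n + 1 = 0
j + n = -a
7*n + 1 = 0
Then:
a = -6/7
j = 1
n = -1/7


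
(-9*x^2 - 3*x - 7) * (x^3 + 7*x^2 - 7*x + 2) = -9*x^5 - 66*x^4 + 35*x^3 - 46*x^2 + 43*x - 14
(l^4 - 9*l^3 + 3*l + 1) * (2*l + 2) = 2*l^5 - 16*l^4 - 18*l^3 + 6*l^2 + 8*l + 2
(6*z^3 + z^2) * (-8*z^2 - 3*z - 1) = -48*z^5 - 26*z^4 - 9*z^3 - z^2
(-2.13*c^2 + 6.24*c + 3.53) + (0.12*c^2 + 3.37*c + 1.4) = -2.01*c^2 + 9.61*c + 4.93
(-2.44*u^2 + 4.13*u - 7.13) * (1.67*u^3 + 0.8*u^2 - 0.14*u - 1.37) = -4.0748*u^5 + 4.9451*u^4 - 8.2615*u^3 - 2.9394*u^2 - 4.6599*u + 9.7681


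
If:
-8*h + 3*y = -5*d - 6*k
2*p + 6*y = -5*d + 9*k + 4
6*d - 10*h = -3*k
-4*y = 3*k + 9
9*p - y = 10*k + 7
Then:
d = 17901/1627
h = 24771/3254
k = 5483/1627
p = 6494/1627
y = -7773/1627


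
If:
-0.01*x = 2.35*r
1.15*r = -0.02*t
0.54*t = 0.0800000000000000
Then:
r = -0.00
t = 0.15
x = 0.61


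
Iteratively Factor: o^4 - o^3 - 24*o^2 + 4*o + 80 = (o + 4)*(o^3 - 5*o^2 - 4*o + 20) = (o - 5)*(o + 4)*(o^2 - 4) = (o - 5)*(o + 2)*(o + 4)*(o - 2)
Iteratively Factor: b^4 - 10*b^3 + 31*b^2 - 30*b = (b)*(b^3 - 10*b^2 + 31*b - 30) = b*(b - 5)*(b^2 - 5*b + 6) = b*(b - 5)*(b - 2)*(b - 3)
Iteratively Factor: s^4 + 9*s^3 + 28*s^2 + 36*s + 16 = (s + 2)*(s^3 + 7*s^2 + 14*s + 8) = (s + 2)*(s + 4)*(s^2 + 3*s + 2) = (s + 2)^2*(s + 4)*(s + 1)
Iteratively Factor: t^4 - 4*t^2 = (t)*(t^3 - 4*t) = t^2*(t^2 - 4) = t^2*(t - 2)*(t + 2)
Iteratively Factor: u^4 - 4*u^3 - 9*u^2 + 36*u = (u - 4)*(u^3 - 9*u) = (u - 4)*(u + 3)*(u^2 - 3*u) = (u - 4)*(u - 3)*(u + 3)*(u)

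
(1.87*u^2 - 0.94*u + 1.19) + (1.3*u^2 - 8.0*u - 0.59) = 3.17*u^2 - 8.94*u + 0.6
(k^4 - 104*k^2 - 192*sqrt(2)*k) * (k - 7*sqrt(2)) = k^5 - 7*sqrt(2)*k^4 - 104*k^3 + 536*sqrt(2)*k^2 + 2688*k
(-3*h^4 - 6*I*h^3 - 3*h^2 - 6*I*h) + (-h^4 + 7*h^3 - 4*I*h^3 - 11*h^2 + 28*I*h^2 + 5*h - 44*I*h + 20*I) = -4*h^4 + 7*h^3 - 10*I*h^3 - 14*h^2 + 28*I*h^2 + 5*h - 50*I*h + 20*I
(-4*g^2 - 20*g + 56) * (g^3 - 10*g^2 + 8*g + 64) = -4*g^5 + 20*g^4 + 224*g^3 - 976*g^2 - 832*g + 3584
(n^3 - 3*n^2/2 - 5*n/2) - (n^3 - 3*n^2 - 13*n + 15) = 3*n^2/2 + 21*n/2 - 15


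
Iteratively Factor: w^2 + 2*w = (w + 2)*(w)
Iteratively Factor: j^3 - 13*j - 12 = (j + 3)*(j^2 - 3*j - 4) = (j + 1)*(j + 3)*(j - 4)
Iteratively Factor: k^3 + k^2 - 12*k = (k)*(k^2 + k - 12) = k*(k - 3)*(k + 4)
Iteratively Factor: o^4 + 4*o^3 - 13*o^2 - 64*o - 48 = (o + 1)*(o^3 + 3*o^2 - 16*o - 48) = (o - 4)*(o + 1)*(o^2 + 7*o + 12) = (o - 4)*(o + 1)*(o + 4)*(o + 3)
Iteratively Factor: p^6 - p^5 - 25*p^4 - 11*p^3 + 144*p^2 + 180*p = (p + 2)*(p^5 - 3*p^4 - 19*p^3 + 27*p^2 + 90*p) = (p + 2)^2*(p^4 - 5*p^3 - 9*p^2 + 45*p) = (p - 3)*(p + 2)^2*(p^3 - 2*p^2 - 15*p) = (p - 3)*(p + 2)^2*(p + 3)*(p^2 - 5*p) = (p - 5)*(p - 3)*(p + 2)^2*(p + 3)*(p)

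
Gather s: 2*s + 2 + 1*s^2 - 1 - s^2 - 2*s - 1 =0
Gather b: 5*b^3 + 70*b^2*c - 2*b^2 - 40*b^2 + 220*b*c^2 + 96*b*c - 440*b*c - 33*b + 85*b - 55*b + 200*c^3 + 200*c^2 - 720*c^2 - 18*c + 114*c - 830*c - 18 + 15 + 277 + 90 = 5*b^3 + b^2*(70*c - 42) + b*(220*c^2 - 344*c - 3) + 200*c^3 - 520*c^2 - 734*c + 364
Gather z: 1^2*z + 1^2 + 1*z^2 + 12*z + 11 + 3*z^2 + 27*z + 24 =4*z^2 + 40*z + 36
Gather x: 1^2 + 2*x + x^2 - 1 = x^2 + 2*x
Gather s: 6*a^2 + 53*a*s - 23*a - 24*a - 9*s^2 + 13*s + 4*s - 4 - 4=6*a^2 - 47*a - 9*s^2 + s*(53*a + 17) - 8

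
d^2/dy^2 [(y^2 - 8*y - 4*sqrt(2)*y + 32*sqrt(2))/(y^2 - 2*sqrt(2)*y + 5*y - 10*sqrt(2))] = 2*(-13*y^3 - 2*sqrt(2)*y^3 + 126*sqrt(2)*y^2 - 624*y + 240*sqrt(2)*y - 520 + 816*sqrt(2))/(y^6 - 6*sqrt(2)*y^5 + 15*y^5 - 90*sqrt(2)*y^4 + 99*y^4 - 466*sqrt(2)*y^3 + 485*y^3 - 990*sqrt(2)*y^2 + 1800*y^2 - 1200*sqrt(2)*y + 3000*y - 2000*sqrt(2))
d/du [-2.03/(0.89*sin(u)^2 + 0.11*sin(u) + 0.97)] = (3.6134*sin(u) + 0.2233)*cos(u)/(0.89*sin(u)^2 + 0.11*sin(u) + 0.97)^2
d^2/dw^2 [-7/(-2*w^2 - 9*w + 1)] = 14*(-4*w^2 - 18*w + (4*w + 9)^2 + 2)/(2*w^2 + 9*w - 1)^3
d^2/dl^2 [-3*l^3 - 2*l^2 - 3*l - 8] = -18*l - 4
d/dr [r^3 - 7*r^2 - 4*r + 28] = 3*r^2 - 14*r - 4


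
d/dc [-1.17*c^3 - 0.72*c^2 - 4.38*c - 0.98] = -3.51*c^2 - 1.44*c - 4.38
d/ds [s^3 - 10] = 3*s^2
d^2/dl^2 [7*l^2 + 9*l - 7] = 14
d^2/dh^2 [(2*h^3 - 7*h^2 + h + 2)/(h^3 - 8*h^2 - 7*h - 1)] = 2*(9*h^6 + 45*h^5 - 147*h^4 + 368*h^3 + 558*h^2 + 324*h + 68)/(h^9 - 24*h^8 + 171*h^7 - 179*h^6 - 1149*h^5 - 1326*h^4 - 676*h^3 - 171*h^2 - 21*h - 1)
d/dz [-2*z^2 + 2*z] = 2 - 4*z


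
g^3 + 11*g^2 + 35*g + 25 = (g + 1)*(g + 5)^2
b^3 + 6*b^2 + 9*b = b*(b + 3)^2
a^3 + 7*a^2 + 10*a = a*(a + 2)*(a + 5)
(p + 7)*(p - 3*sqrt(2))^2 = p^3 - 6*sqrt(2)*p^2 + 7*p^2 - 42*sqrt(2)*p + 18*p + 126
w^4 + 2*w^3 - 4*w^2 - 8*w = w*(w - 2)*(w + 2)^2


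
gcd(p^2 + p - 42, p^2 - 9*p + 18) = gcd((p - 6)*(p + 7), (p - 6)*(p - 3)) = p - 6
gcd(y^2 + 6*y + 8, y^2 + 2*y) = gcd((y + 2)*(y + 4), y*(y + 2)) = y + 2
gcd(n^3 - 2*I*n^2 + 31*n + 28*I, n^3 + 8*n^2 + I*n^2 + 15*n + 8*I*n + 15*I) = n + I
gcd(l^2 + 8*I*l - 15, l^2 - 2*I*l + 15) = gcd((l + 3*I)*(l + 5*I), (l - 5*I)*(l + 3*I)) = l + 3*I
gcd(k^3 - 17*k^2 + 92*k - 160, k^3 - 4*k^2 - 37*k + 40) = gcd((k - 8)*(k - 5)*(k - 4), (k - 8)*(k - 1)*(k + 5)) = k - 8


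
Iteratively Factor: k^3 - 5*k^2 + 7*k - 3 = (k - 3)*(k^2 - 2*k + 1) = (k - 3)*(k - 1)*(k - 1)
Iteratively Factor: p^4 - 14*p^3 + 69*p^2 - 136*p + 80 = (p - 5)*(p^3 - 9*p^2 + 24*p - 16) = (p - 5)*(p - 4)*(p^2 - 5*p + 4) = (p - 5)*(p - 4)^2*(p - 1)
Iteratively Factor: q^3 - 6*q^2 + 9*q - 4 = (q - 4)*(q^2 - 2*q + 1) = (q - 4)*(q - 1)*(q - 1)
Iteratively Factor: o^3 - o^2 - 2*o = (o - 2)*(o^2 + o) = (o - 2)*(o + 1)*(o)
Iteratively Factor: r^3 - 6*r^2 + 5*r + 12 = (r + 1)*(r^2 - 7*r + 12) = (r - 4)*(r + 1)*(r - 3)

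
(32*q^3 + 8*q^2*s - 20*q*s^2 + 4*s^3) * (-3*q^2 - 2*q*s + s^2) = -96*q^5 - 88*q^4*s + 76*q^3*s^2 + 36*q^2*s^3 - 28*q*s^4 + 4*s^5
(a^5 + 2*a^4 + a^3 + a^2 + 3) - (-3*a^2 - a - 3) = a^5 + 2*a^4 + a^3 + 4*a^2 + a + 6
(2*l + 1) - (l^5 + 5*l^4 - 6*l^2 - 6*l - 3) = -l^5 - 5*l^4 + 6*l^2 + 8*l + 4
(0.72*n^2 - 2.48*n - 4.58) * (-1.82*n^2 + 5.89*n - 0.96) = -1.3104*n^4 + 8.7544*n^3 - 6.9628*n^2 - 24.5954*n + 4.3968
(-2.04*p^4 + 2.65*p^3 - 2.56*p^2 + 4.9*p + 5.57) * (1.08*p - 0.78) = -2.2032*p^5 + 4.4532*p^4 - 4.8318*p^3 + 7.2888*p^2 + 2.1936*p - 4.3446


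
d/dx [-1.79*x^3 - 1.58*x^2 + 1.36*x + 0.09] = -5.37*x^2 - 3.16*x + 1.36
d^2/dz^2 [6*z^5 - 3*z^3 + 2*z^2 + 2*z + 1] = 120*z^3 - 18*z + 4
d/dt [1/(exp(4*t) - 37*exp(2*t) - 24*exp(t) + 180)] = (-4*exp(3*t) + 74*exp(t) + 24)*exp(t)/(exp(4*t) - 37*exp(2*t) - 24*exp(t) + 180)^2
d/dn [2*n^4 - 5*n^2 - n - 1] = 8*n^3 - 10*n - 1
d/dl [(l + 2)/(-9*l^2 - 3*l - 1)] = (9*l^2 + 36*l + 5)/(81*l^4 + 54*l^3 + 27*l^2 + 6*l + 1)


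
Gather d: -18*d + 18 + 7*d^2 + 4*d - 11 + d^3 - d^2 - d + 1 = d^3 + 6*d^2 - 15*d + 8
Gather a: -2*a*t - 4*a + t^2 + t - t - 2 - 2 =a*(-2*t - 4) + t^2 - 4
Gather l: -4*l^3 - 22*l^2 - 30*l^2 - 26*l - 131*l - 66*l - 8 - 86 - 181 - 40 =-4*l^3 - 52*l^2 - 223*l - 315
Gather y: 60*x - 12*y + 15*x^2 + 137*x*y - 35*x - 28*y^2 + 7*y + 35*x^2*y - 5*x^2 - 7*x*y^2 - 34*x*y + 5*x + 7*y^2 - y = 10*x^2 + 30*x + y^2*(-7*x - 21) + y*(35*x^2 + 103*x - 6)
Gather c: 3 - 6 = -3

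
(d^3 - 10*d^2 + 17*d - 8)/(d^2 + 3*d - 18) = (d^3 - 10*d^2 + 17*d - 8)/(d^2 + 3*d - 18)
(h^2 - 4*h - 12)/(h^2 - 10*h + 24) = (h + 2)/(h - 4)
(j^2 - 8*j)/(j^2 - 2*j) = (j - 8)/(j - 2)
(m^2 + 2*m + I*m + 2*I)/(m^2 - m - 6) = (m + I)/(m - 3)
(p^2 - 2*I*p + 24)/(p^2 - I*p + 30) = (p + 4*I)/(p + 5*I)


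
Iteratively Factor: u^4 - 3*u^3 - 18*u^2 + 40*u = (u + 4)*(u^3 - 7*u^2 + 10*u) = u*(u + 4)*(u^2 - 7*u + 10) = u*(u - 5)*(u + 4)*(u - 2)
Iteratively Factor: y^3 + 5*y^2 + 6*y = (y)*(y^2 + 5*y + 6) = y*(y + 2)*(y + 3)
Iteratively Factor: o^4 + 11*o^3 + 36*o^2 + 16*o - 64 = (o + 4)*(o^3 + 7*o^2 + 8*o - 16) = (o + 4)^2*(o^2 + 3*o - 4) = (o + 4)^3*(o - 1)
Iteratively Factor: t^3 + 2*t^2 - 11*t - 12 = (t - 3)*(t^2 + 5*t + 4) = (t - 3)*(t + 1)*(t + 4)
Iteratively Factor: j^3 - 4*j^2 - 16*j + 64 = (j - 4)*(j^2 - 16) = (j - 4)*(j + 4)*(j - 4)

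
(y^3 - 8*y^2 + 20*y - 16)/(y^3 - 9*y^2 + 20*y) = (y^2 - 4*y + 4)/(y*(y - 5))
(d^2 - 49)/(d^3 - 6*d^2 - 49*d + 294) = 1/(d - 6)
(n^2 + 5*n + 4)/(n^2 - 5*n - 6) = (n + 4)/(n - 6)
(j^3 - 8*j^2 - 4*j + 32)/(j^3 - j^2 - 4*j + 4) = (j - 8)/(j - 1)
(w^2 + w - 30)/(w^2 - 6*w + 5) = (w + 6)/(w - 1)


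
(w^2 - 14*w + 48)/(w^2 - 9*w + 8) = (w - 6)/(w - 1)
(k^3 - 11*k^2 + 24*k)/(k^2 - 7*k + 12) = k*(k - 8)/(k - 4)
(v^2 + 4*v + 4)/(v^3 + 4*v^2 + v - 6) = (v + 2)/(v^2 + 2*v - 3)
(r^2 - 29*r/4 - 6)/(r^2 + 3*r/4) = (r - 8)/r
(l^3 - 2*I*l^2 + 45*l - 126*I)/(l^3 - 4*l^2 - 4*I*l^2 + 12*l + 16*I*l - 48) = (l^2 + 4*I*l + 21)/(l^2 + 2*l*(-2 + I) - 8*I)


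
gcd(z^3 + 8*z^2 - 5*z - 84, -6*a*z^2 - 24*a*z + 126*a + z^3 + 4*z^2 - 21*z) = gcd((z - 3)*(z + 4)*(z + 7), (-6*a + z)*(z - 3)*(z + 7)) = z^2 + 4*z - 21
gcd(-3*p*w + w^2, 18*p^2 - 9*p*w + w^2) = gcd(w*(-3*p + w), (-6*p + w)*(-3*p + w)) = 3*p - w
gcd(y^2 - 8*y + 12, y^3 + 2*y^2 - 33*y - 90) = y - 6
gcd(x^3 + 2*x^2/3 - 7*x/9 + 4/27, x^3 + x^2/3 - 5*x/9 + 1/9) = x^2 - 2*x/3 + 1/9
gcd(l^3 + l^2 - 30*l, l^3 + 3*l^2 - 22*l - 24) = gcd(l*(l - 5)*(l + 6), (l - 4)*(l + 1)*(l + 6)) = l + 6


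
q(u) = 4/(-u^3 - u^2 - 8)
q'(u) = 4*(3*u^2 + 2*u)/(-u^3 - u^2 - 8)^2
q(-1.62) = -0.63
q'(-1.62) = 0.46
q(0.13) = -0.50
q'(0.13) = 0.02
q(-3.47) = 0.18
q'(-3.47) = 0.25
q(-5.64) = 0.03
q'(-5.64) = 0.02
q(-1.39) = -0.55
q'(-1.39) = 0.23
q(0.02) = -0.50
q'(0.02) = 0.00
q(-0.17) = -0.50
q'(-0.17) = -0.02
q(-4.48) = 0.06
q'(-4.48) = 0.05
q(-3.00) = 0.40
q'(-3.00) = 0.84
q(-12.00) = 0.00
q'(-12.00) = 0.00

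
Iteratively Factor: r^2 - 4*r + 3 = (r - 3)*(r - 1)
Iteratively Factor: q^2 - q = (q - 1)*(q)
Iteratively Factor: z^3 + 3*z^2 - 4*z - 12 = (z - 2)*(z^2 + 5*z + 6) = (z - 2)*(z + 2)*(z + 3)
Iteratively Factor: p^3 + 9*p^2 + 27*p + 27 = (p + 3)*(p^2 + 6*p + 9) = (p + 3)^2*(p + 3)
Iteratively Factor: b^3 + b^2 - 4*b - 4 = (b - 2)*(b^2 + 3*b + 2) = (b - 2)*(b + 1)*(b + 2)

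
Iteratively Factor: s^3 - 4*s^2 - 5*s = (s + 1)*(s^2 - 5*s) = (s - 5)*(s + 1)*(s)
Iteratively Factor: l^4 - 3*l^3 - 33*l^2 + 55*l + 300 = (l + 4)*(l^3 - 7*l^2 - 5*l + 75) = (l - 5)*(l + 4)*(l^2 - 2*l - 15) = (l - 5)*(l + 3)*(l + 4)*(l - 5)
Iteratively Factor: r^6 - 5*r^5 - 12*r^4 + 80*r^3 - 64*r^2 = (r - 4)*(r^5 - r^4 - 16*r^3 + 16*r^2) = (r - 4)*(r + 4)*(r^4 - 5*r^3 + 4*r^2) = (r - 4)*(r - 1)*(r + 4)*(r^3 - 4*r^2) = r*(r - 4)*(r - 1)*(r + 4)*(r^2 - 4*r) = r^2*(r - 4)*(r - 1)*(r + 4)*(r - 4)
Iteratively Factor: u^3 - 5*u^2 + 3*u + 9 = (u - 3)*(u^2 - 2*u - 3) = (u - 3)*(u + 1)*(u - 3)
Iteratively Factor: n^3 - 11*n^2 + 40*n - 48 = (n - 4)*(n^2 - 7*n + 12) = (n - 4)*(n - 3)*(n - 4)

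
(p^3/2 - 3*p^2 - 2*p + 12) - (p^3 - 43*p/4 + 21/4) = -p^3/2 - 3*p^2 + 35*p/4 + 27/4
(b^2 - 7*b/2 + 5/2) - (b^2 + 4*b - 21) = 47/2 - 15*b/2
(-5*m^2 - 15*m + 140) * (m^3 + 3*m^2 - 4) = -5*m^5 - 30*m^4 + 95*m^3 + 440*m^2 + 60*m - 560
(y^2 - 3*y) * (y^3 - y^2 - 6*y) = y^5 - 4*y^4 - 3*y^3 + 18*y^2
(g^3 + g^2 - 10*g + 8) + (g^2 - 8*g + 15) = g^3 + 2*g^2 - 18*g + 23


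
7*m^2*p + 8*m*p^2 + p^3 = p*(m + p)*(7*m + p)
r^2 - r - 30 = (r - 6)*(r + 5)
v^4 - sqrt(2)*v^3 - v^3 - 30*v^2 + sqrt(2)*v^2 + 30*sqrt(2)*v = v*(v - 6)*(v + 5)*(v - sqrt(2))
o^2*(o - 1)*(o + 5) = o^4 + 4*o^3 - 5*o^2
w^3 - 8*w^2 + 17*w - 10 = (w - 5)*(w - 2)*(w - 1)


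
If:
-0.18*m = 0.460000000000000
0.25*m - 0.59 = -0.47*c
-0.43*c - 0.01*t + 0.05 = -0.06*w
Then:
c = 2.61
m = -2.56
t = 6.0*w - 107.430260047281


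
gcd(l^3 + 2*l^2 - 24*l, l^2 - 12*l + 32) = l - 4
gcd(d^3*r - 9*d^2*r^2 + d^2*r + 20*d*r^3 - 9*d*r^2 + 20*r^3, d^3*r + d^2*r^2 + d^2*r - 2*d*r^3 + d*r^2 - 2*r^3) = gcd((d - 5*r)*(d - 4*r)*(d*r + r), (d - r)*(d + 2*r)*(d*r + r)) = d*r + r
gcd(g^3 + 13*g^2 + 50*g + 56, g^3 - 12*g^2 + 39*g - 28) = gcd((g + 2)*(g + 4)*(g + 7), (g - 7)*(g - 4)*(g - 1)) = 1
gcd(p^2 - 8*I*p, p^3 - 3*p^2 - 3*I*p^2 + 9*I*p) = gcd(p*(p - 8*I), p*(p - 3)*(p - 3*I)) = p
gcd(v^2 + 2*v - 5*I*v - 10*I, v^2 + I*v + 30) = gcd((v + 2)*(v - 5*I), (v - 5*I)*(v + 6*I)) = v - 5*I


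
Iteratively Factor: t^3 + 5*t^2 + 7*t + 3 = (t + 3)*(t^2 + 2*t + 1) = (t + 1)*(t + 3)*(t + 1)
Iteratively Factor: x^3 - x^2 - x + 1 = (x - 1)*(x^2 - 1) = (x - 1)*(x + 1)*(x - 1)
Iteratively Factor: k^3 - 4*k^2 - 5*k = (k + 1)*(k^2 - 5*k) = k*(k + 1)*(k - 5)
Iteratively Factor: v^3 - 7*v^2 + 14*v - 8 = (v - 2)*(v^2 - 5*v + 4) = (v - 2)*(v - 1)*(v - 4)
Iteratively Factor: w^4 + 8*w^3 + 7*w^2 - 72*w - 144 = (w + 4)*(w^3 + 4*w^2 - 9*w - 36) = (w + 4)^2*(w^2 - 9) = (w - 3)*(w + 4)^2*(w + 3)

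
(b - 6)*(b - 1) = b^2 - 7*b + 6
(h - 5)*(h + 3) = h^2 - 2*h - 15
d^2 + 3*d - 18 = (d - 3)*(d + 6)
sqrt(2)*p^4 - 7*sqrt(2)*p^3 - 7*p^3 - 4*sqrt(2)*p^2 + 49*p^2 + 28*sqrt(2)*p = p*(p - 7)*(p - 4*sqrt(2))*(sqrt(2)*p + 1)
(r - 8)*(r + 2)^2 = r^3 - 4*r^2 - 28*r - 32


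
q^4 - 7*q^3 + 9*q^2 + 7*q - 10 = (q - 5)*(q - 2)*(q - 1)*(q + 1)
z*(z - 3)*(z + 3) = z^3 - 9*z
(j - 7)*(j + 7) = j^2 - 49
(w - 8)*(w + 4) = w^2 - 4*w - 32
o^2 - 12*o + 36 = (o - 6)^2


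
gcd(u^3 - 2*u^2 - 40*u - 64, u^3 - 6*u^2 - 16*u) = u^2 - 6*u - 16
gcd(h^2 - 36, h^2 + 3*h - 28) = 1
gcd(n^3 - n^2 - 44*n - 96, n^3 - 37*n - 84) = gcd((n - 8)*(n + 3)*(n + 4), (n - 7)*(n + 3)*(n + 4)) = n^2 + 7*n + 12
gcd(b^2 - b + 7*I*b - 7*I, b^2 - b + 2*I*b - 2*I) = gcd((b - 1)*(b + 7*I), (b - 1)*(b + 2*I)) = b - 1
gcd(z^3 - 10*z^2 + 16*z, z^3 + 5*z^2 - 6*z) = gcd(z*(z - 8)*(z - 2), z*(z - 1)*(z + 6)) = z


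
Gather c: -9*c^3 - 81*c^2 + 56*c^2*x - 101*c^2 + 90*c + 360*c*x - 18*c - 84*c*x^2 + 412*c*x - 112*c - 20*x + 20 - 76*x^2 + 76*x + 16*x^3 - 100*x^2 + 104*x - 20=-9*c^3 + c^2*(56*x - 182) + c*(-84*x^2 + 772*x - 40) + 16*x^3 - 176*x^2 + 160*x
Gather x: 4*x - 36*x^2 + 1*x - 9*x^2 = -45*x^2 + 5*x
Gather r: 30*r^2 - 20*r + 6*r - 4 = 30*r^2 - 14*r - 4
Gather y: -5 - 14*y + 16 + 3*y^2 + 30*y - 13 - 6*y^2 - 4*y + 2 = -3*y^2 + 12*y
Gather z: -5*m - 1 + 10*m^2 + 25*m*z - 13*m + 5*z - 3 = 10*m^2 - 18*m + z*(25*m + 5) - 4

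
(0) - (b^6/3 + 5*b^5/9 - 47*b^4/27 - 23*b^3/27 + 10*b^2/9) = -b^6/3 - 5*b^5/9 + 47*b^4/27 + 23*b^3/27 - 10*b^2/9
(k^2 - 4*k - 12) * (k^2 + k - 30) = k^4 - 3*k^3 - 46*k^2 + 108*k + 360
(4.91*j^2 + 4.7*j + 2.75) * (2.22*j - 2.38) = 10.9002*j^3 - 1.2518*j^2 - 5.081*j - 6.545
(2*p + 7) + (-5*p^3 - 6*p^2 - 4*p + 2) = -5*p^3 - 6*p^2 - 2*p + 9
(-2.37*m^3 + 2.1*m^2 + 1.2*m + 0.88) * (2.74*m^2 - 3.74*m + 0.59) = -6.4938*m^5 + 14.6178*m^4 - 5.9643*m^3 - 0.837800000000001*m^2 - 2.5832*m + 0.5192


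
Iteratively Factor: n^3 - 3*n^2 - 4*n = (n + 1)*(n^2 - 4*n) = n*(n + 1)*(n - 4)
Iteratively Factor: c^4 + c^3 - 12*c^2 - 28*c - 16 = (c + 2)*(c^3 - c^2 - 10*c - 8) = (c - 4)*(c + 2)*(c^2 + 3*c + 2) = (c - 4)*(c + 2)^2*(c + 1)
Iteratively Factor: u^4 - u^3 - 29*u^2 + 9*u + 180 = (u - 5)*(u^3 + 4*u^2 - 9*u - 36) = (u - 5)*(u + 4)*(u^2 - 9) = (u - 5)*(u + 3)*(u + 4)*(u - 3)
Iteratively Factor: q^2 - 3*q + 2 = (q - 2)*(q - 1)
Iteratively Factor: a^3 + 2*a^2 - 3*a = (a - 1)*(a^2 + 3*a) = a*(a - 1)*(a + 3)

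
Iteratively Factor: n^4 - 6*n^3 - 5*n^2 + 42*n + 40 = (n - 4)*(n^3 - 2*n^2 - 13*n - 10) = (n - 4)*(n + 1)*(n^2 - 3*n - 10) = (n - 4)*(n + 1)*(n + 2)*(n - 5)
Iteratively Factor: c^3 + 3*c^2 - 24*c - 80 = (c + 4)*(c^2 - c - 20) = (c - 5)*(c + 4)*(c + 4)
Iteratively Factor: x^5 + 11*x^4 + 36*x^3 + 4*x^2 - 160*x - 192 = (x + 4)*(x^4 + 7*x^3 + 8*x^2 - 28*x - 48) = (x + 3)*(x + 4)*(x^3 + 4*x^2 - 4*x - 16) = (x - 2)*(x + 3)*(x + 4)*(x^2 + 6*x + 8) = (x - 2)*(x + 3)*(x + 4)^2*(x + 2)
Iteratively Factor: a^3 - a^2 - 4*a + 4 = (a - 2)*(a^2 + a - 2) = (a - 2)*(a + 2)*(a - 1)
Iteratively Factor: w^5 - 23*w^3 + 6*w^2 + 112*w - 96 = (w + 3)*(w^4 - 3*w^3 - 14*w^2 + 48*w - 32) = (w + 3)*(w + 4)*(w^3 - 7*w^2 + 14*w - 8) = (w - 2)*(w + 3)*(w + 4)*(w^2 - 5*w + 4) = (w - 4)*(w - 2)*(w + 3)*(w + 4)*(w - 1)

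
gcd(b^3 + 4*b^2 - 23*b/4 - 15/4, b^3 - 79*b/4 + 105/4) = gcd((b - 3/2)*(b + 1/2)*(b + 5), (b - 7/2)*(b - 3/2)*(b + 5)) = b^2 + 7*b/2 - 15/2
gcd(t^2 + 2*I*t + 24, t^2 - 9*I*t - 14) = 1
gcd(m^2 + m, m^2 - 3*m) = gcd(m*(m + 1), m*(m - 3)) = m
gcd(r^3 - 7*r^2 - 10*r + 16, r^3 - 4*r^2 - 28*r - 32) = r^2 - 6*r - 16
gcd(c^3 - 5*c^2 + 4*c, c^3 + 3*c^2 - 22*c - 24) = c - 4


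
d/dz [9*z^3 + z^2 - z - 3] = 27*z^2 + 2*z - 1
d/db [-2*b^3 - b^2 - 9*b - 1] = -6*b^2 - 2*b - 9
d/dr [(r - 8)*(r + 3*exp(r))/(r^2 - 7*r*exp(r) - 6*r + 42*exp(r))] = ((r - 8)*(r + 3*exp(r))*(7*r*exp(r) - 2*r - 35*exp(r) + 6) + (r + (r - 8)*(3*exp(r) + 1) + 3*exp(r))*(r^2 - 7*r*exp(r) - 6*r + 42*exp(r)))/(r^2 - 7*r*exp(r) - 6*r + 42*exp(r))^2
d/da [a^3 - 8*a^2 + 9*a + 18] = 3*a^2 - 16*a + 9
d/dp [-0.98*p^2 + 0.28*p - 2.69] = 0.28 - 1.96*p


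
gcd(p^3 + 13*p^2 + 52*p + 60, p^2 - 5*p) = 1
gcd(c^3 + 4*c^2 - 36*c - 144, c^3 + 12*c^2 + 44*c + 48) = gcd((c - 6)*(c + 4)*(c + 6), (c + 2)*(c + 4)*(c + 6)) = c^2 + 10*c + 24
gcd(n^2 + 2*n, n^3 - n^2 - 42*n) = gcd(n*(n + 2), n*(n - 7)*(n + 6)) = n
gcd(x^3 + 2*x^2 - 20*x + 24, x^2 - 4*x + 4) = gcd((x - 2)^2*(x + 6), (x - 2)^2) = x^2 - 4*x + 4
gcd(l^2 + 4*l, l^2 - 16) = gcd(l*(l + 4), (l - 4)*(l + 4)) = l + 4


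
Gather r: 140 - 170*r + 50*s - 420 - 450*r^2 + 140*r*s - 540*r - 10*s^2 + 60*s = -450*r^2 + r*(140*s - 710) - 10*s^2 + 110*s - 280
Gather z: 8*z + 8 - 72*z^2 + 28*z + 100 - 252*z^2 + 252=-324*z^2 + 36*z + 360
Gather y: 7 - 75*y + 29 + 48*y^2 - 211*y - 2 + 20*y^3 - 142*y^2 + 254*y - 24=20*y^3 - 94*y^2 - 32*y + 10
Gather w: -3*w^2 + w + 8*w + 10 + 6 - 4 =-3*w^2 + 9*w + 12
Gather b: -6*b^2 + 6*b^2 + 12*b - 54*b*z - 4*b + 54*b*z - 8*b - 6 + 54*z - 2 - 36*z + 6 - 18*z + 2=0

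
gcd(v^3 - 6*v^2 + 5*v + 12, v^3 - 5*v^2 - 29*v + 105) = v - 3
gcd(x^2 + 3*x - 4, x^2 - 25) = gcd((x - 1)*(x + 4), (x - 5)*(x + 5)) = 1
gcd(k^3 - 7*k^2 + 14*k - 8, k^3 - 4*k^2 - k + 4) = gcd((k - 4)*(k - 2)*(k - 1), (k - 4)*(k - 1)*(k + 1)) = k^2 - 5*k + 4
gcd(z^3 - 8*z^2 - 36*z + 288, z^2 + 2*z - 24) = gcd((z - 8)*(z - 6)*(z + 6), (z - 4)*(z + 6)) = z + 6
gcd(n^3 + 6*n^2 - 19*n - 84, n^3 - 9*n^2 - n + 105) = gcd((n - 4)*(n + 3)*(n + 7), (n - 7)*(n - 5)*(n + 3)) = n + 3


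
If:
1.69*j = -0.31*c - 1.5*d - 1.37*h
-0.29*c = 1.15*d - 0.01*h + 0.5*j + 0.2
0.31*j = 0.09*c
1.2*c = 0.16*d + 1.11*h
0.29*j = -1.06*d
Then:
No Solution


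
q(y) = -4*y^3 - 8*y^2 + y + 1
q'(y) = -12*y^2 - 16*y + 1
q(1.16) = -14.85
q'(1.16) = -33.71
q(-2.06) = -0.04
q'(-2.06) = -16.96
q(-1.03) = -4.15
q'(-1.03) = 4.75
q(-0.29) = 0.13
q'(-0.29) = 4.63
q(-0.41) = -0.48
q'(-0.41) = 5.54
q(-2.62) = 15.40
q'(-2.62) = -39.45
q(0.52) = -1.21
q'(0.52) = -10.56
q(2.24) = -81.86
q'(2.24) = -95.05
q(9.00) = -3554.00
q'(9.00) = -1115.00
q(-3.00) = 34.00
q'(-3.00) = -59.00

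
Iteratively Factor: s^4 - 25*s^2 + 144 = (s + 4)*(s^3 - 4*s^2 - 9*s + 36) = (s - 3)*(s + 4)*(s^2 - s - 12) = (s - 3)*(s + 3)*(s + 4)*(s - 4)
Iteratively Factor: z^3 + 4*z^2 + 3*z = (z + 3)*(z^2 + z) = (z + 1)*(z + 3)*(z)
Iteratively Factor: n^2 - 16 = (n + 4)*(n - 4)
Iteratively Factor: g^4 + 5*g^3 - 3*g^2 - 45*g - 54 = (g + 2)*(g^3 + 3*g^2 - 9*g - 27) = (g + 2)*(g + 3)*(g^2 - 9) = (g + 2)*(g + 3)^2*(g - 3)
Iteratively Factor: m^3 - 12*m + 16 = (m - 2)*(m^2 + 2*m - 8) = (m - 2)*(m + 4)*(m - 2)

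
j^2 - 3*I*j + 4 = (j - 4*I)*(j + I)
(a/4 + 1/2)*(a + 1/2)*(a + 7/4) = a^3/4 + 17*a^2/16 + 43*a/32 + 7/16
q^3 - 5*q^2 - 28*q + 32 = (q - 8)*(q - 1)*(q + 4)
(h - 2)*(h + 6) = h^2 + 4*h - 12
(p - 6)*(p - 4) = p^2 - 10*p + 24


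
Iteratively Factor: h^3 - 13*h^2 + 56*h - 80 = (h - 4)*(h^2 - 9*h + 20) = (h - 4)^2*(h - 5)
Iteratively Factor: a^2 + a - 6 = (a + 3)*(a - 2)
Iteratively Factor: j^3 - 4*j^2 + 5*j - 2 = (j - 1)*(j^2 - 3*j + 2) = (j - 1)^2*(j - 2)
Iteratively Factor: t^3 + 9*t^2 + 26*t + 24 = (t + 4)*(t^2 + 5*t + 6) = (t + 3)*(t + 4)*(t + 2)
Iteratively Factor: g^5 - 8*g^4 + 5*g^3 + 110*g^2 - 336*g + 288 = (g - 3)*(g^4 - 5*g^3 - 10*g^2 + 80*g - 96) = (g - 3)^2*(g^3 - 2*g^2 - 16*g + 32) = (g - 3)^2*(g + 4)*(g^2 - 6*g + 8) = (g - 4)*(g - 3)^2*(g + 4)*(g - 2)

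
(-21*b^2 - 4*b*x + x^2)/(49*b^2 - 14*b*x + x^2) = (3*b + x)/(-7*b + x)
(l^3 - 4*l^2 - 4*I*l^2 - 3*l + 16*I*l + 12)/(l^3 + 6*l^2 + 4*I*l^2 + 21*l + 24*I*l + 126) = (l^2 - l*(4 + I) + 4*I)/(l^2 + l*(6 + 7*I) + 42*I)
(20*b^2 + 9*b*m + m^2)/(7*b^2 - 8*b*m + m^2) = (20*b^2 + 9*b*m + m^2)/(7*b^2 - 8*b*m + m^2)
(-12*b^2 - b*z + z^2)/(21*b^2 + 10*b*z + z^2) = (-4*b + z)/(7*b + z)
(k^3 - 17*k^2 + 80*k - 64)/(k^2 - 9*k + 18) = (k^3 - 17*k^2 + 80*k - 64)/(k^2 - 9*k + 18)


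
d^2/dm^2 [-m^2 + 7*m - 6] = -2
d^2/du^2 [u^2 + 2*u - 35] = 2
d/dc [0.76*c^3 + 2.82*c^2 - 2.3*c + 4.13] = 2.28*c^2 + 5.64*c - 2.3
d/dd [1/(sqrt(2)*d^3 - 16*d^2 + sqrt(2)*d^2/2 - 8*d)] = 4*(-3*sqrt(2)*d^2 - sqrt(2)*d + 32*d + 8)/(d^2*(2*sqrt(2)*d^2 - 32*d + sqrt(2)*d - 16)^2)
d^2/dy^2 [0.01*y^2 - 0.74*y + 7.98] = 0.0200000000000000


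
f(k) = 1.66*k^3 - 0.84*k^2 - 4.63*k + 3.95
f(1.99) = 4.49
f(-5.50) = -272.18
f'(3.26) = 42.82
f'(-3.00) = 45.23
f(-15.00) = -5718.10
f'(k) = 4.98*k^2 - 1.68*k - 4.63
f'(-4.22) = 91.15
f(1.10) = 0.05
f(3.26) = 37.44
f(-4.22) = -116.22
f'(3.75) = 59.10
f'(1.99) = 11.75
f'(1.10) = -0.45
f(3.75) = 62.31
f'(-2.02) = 19.08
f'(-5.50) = 155.26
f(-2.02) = -3.81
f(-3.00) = -34.54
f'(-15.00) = 1141.07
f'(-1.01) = 2.15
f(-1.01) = 6.06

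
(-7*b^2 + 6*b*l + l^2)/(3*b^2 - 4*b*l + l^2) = (-7*b - l)/(3*b - l)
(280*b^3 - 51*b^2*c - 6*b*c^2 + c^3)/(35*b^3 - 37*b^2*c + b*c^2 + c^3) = (8*b - c)/(b - c)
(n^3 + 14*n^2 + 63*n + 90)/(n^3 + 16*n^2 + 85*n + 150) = (n + 3)/(n + 5)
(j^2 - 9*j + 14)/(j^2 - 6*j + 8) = (j - 7)/(j - 4)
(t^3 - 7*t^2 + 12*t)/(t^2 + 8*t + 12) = t*(t^2 - 7*t + 12)/(t^2 + 8*t + 12)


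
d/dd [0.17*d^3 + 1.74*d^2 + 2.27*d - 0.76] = 0.51*d^2 + 3.48*d + 2.27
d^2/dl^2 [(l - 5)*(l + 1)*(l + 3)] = 6*l - 2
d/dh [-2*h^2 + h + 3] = 1 - 4*h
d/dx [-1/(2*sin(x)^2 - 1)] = 4*sin(2*x)/(cos(4*x) + 1)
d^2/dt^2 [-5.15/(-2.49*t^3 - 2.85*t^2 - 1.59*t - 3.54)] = (-(76.941*t + 29.355)*(2.49*t^3 + 2.85*t^2 + 1.59*t + 3.54) + 5.15*(7.47*t^2 + 5.7*t + 1.59)*(14.94*t^2 + 11.4*t + 3.18))/(2.49*t^3 + 2.85*t^2 + 1.59*t + 3.54)^3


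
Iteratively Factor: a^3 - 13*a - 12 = (a - 4)*(a^2 + 4*a + 3) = (a - 4)*(a + 3)*(a + 1)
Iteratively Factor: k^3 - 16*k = (k)*(k^2 - 16) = k*(k + 4)*(k - 4)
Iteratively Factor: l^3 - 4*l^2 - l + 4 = (l - 1)*(l^2 - 3*l - 4) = (l - 1)*(l + 1)*(l - 4)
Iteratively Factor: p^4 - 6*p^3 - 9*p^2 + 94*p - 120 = (p + 4)*(p^3 - 10*p^2 + 31*p - 30) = (p - 2)*(p + 4)*(p^2 - 8*p + 15) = (p - 5)*(p - 2)*(p + 4)*(p - 3)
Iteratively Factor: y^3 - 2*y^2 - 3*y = (y)*(y^2 - 2*y - 3) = y*(y - 3)*(y + 1)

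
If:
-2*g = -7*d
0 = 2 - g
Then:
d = 4/7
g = 2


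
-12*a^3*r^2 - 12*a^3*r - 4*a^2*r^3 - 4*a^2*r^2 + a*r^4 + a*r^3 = r*(-6*a + r)*(2*a + r)*(a*r + a)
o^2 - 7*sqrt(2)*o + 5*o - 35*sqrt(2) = (o + 5)*(o - 7*sqrt(2))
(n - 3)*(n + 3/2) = n^2 - 3*n/2 - 9/2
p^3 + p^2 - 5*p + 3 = (p - 1)^2*(p + 3)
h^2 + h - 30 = (h - 5)*(h + 6)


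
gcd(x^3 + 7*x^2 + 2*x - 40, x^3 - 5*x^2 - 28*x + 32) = x + 4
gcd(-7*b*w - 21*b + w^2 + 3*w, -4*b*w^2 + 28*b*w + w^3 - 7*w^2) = 1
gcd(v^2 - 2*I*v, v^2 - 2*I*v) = v^2 - 2*I*v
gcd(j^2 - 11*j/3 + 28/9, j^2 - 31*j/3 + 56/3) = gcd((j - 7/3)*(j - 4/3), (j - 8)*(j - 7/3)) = j - 7/3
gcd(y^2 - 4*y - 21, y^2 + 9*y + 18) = y + 3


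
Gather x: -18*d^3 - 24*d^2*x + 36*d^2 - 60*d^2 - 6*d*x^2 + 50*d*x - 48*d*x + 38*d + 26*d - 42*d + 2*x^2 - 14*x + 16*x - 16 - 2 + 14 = -18*d^3 - 24*d^2 + 22*d + x^2*(2 - 6*d) + x*(-24*d^2 + 2*d + 2) - 4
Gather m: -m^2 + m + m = -m^2 + 2*m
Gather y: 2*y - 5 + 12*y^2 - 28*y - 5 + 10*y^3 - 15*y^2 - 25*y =10*y^3 - 3*y^2 - 51*y - 10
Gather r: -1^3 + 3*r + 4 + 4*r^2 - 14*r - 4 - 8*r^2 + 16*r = -4*r^2 + 5*r - 1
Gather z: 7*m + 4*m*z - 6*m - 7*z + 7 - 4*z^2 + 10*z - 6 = m - 4*z^2 + z*(4*m + 3) + 1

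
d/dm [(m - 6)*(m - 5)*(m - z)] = 3*m^2 - 2*m*z - 22*m + 11*z + 30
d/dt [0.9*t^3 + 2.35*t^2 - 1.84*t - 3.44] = 2.7*t^2 + 4.7*t - 1.84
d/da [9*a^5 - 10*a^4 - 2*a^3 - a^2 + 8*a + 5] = 45*a^4 - 40*a^3 - 6*a^2 - 2*a + 8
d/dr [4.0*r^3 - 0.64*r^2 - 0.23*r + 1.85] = 12.0*r^2 - 1.28*r - 0.23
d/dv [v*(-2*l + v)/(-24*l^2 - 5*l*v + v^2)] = (-v*(2*l - v)*(5*l - 2*v) + 2*(l - v)*(24*l^2 + 5*l*v - v^2))/(24*l^2 + 5*l*v - v^2)^2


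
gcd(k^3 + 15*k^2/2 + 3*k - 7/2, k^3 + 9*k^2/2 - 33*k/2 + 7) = k^2 + 13*k/2 - 7/2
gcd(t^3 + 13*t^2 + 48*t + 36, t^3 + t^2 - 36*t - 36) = t^2 + 7*t + 6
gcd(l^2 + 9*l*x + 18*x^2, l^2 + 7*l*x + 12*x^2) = l + 3*x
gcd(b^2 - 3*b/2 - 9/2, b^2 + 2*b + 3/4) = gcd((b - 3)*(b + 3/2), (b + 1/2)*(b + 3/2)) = b + 3/2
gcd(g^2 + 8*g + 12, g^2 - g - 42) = g + 6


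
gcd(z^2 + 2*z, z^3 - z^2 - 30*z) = z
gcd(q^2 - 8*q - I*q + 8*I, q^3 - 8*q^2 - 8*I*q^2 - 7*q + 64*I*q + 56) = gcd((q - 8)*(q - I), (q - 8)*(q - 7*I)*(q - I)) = q^2 + q*(-8 - I) + 8*I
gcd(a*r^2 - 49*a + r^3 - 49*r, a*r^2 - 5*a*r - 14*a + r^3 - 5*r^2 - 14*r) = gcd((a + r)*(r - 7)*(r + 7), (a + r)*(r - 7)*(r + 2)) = a*r - 7*a + r^2 - 7*r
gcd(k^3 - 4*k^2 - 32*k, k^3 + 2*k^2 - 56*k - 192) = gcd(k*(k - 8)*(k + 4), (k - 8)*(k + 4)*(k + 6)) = k^2 - 4*k - 32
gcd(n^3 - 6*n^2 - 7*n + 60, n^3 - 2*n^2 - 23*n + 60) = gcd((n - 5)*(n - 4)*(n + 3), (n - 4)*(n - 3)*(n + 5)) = n - 4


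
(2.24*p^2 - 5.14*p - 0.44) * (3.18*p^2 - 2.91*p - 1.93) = 7.1232*p^4 - 22.8636*p^3 + 9.235*p^2 + 11.2006*p + 0.8492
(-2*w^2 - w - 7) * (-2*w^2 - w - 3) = 4*w^4 + 4*w^3 + 21*w^2 + 10*w + 21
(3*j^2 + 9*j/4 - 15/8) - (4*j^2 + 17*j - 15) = -j^2 - 59*j/4 + 105/8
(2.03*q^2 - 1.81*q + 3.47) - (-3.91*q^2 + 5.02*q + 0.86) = 5.94*q^2 - 6.83*q + 2.61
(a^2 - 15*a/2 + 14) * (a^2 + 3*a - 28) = a^4 - 9*a^3/2 - 73*a^2/2 + 252*a - 392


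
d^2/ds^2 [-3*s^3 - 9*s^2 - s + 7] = -18*s - 18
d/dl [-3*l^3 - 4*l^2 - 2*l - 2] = -9*l^2 - 8*l - 2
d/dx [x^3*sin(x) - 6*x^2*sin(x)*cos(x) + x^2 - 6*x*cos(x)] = x^3*cos(x) + 3*x^2*sin(x) - 6*x^2*cos(2*x) + 6*x*sin(x) - 6*x*sin(2*x) + 2*x - 6*cos(x)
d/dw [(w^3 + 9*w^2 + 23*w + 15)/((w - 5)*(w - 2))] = (w^4 - 14*w^3 - 56*w^2 + 150*w + 335)/(w^4 - 14*w^3 + 69*w^2 - 140*w + 100)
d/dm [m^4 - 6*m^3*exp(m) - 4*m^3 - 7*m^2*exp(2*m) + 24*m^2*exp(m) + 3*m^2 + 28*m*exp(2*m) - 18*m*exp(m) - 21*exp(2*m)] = -6*m^3*exp(m) + 4*m^3 - 14*m^2*exp(2*m) + 6*m^2*exp(m) - 12*m^2 + 42*m*exp(2*m) + 30*m*exp(m) + 6*m - 14*exp(2*m) - 18*exp(m)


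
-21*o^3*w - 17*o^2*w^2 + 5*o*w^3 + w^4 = w*(-3*o + w)*(o + w)*(7*o + w)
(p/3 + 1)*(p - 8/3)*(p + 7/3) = p^3/3 + 8*p^2/9 - 65*p/27 - 56/9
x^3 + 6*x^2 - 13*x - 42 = (x - 3)*(x + 2)*(x + 7)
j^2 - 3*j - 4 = (j - 4)*(j + 1)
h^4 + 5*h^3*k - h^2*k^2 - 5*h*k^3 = h*(h - k)*(h + k)*(h + 5*k)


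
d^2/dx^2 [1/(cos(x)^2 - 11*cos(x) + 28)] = (-4*sin(x)^4 + 11*sin(x)^2 - 1397*cos(x)/4 + 33*cos(3*x)/4 + 179)/((cos(x) - 7)^3*(cos(x) - 4)^3)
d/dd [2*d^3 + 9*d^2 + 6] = 6*d*(d + 3)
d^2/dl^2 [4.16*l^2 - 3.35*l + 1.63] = 8.32000000000000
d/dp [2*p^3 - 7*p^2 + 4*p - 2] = 6*p^2 - 14*p + 4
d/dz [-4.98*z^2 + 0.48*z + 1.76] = 0.48 - 9.96*z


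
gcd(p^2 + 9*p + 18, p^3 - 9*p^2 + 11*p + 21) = 1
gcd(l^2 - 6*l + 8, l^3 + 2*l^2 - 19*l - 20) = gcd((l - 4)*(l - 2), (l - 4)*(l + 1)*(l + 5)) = l - 4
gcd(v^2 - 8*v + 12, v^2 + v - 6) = v - 2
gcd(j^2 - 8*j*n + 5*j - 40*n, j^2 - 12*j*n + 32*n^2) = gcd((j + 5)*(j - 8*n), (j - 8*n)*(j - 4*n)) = j - 8*n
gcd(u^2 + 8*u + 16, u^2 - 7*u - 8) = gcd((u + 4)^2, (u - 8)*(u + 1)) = 1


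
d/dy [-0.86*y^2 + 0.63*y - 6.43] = 0.63 - 1.72*y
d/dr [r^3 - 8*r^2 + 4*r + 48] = 3*r^2 - 16*r + 4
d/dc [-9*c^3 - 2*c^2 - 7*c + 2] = -27*c^2 - 4*c - 7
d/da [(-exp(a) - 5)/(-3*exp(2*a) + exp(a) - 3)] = (-(exp(a) + 5)*(6*exp(a) - 1) + 3*exp(2*a) - exp(a) + 3)*exp(a)/(3*exp(2*a) - exp(a) + 3)^2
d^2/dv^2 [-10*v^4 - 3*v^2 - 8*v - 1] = -120*v^2 - 6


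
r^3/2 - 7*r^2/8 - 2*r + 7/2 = (r/2 + 1)*(r - 2)*(r - 7/4)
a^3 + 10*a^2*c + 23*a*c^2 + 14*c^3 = (a + c)*(a + 2*c)*(a + 7*c)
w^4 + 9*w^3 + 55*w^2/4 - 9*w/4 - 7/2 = (w - 1/2)*(w + 1/2)*(w + 2)*(w + 7)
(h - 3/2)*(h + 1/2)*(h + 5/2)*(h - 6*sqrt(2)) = h^4 - 6*sqrt(2)*h^3 + 3*h^3/2 - 9*sqrt(2)*h^2 - 13*h^2/4 - 15*h/8 + 39*sqrt(2)*h/2 + 45*sqrt(2)/4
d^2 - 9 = (d - 3)*(d + 3)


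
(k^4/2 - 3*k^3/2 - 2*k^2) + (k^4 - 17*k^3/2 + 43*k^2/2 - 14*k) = 3*k^4/2 - 10*k^3 + 39*k^2/2 - 14*k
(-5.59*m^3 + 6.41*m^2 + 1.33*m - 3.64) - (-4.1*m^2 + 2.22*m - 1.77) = -5.59*m^3 + 10.51*m^2 - 0.89*m - 1.87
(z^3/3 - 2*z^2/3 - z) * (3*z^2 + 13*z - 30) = z^5 + 7*z^4/3 - 65*z^3/3 + 7*z^2 + 30*z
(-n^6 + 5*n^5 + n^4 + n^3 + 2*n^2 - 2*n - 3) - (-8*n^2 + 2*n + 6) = -n^6 + 5*n^5 + n^4 + n^3 + 10*n^2 - 4*n - 9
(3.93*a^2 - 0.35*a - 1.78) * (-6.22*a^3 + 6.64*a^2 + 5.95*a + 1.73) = -24.4446*a^5 + 28.2722*a^4 + 32.1311*a^3 - 7.1028*a^2 - 11.1965*a - 3.0794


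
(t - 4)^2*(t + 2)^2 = t^4 - 4*t^3 - 12*t^2 + 32*t + 64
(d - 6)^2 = d^2 - 12*d + 36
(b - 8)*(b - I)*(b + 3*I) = b^3 - 8*b^2 + 2*I*b^2 + 3*b - 16*I*b - 24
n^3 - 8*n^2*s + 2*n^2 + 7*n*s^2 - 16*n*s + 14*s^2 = (n + 2)*(n - 7*s)*(n - s)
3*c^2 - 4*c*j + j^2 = (-3*c + j)*(-c + j)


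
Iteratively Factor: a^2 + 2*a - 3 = (a - 1)*(a + 3)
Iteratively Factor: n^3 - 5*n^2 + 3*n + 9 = (n - 3)*(n^2 - 2*n - 3) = (n - 3)*(n + 1)*(n - 3)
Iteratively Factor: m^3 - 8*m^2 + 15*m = (m - 3)*(m^2 - 5*m) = (m - 5)*(m - 3)*(m)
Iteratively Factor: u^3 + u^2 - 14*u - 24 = (u + 2)*(u^2 - u - 12) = (u - 4)*(u + 2)*(u + 3)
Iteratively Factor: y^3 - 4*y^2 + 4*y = (y)*(y^2 - 4*y + 4) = y*(y - 2)*(y - 2)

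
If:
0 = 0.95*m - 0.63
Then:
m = 0.66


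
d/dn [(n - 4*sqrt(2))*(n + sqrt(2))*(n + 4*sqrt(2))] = 3*n^2 + 2*sqrt(2)*n - 32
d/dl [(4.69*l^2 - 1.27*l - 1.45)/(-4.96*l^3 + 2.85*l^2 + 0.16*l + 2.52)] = (23.2624*l^4 - 12.5984*l^3 - 17.2061*l^2 + 31.9026*l - 2.9684)/(24.6016*l^6 - 28.272*l^5 + 6.5353*l^4 - 24.0864*l^3 + 14.3896*l^2 + 0.8064*l + 6.3504)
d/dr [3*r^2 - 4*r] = 6*r - 4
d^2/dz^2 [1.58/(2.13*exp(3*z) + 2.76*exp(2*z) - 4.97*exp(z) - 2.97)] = ((-30.2886*exp(2*z) - 17.4432*exp(z) + 7.8526)*(2.13*exp(3*z) + 2.76*exp(2*z) - 4.97*exp(z) - 2.97) + 1.58*(6.39*exp(2*z) + 5.52*exp(z) - 4.97)*(12.78*exp(2*z) + 11.04*exp(z) - 9.94)*exp(z))*exp(z)/(2.13*exp(3*z) + 2.76*exp(2*z) - 4.97*exp(z) - 2.97)^3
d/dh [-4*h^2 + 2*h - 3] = 2 - 8*h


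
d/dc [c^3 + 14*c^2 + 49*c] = 3*c^2 + 28*c + 49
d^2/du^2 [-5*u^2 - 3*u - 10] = -10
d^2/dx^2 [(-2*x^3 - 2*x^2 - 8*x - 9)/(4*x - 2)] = 2*(-4*x^3 + 6*x^2 - 3*x - 27)/(8*x^3 - 12*x^2 + 6*x - 1)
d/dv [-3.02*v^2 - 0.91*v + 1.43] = -6.04*v - 0.91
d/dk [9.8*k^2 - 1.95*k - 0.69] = 19.6*k - 1.95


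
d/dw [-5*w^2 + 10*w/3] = 10/3 - 10*w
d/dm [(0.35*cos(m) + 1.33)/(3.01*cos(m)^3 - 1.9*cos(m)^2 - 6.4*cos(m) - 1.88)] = (2.107*cos(m)^3 + 11.3449*cos(m)^2 - 5.054*cos(m) - 7.854)*sin(m)/(9.0601*cos(m)^6 - 11.438*cos(m)^5 - 34.918*cos(m)^4 + 13.0024*cos(m)^3 + 48.104*cos(m)^2 + 24.064*cos(m) + 3.5344)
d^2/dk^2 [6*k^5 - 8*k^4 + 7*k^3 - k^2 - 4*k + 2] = 120*k^3 - 96*k^2 + 42*k - 2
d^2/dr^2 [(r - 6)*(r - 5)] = 2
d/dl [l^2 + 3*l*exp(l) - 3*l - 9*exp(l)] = 3*l*exp(l) + 2*l - 6*exp(l) - 3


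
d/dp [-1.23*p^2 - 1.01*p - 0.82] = -2.46*p - 1.01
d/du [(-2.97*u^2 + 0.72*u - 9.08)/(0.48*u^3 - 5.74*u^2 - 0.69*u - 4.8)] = (1.4256*u^4 - 0.691200000000002*u^3 + 19.2573*u^2 - 75.7264*u - 9.7212)/(0.2304*u^6 - 5.5104*u^5 + 32.2852*u^4 + 3.3132*u^3 + 55.5801*u^2 + 6.624*u + 23.04)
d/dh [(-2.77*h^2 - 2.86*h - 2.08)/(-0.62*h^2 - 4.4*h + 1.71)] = (10.4148*h^2 - 12.0526*h - 14.0426)/(0.3844*h^4 + 5.456*h^3 + 17.2396*h^2 - 15.048*h + 2.9241)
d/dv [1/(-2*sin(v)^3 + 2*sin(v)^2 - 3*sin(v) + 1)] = 4*(6*sin(v)^2 - 4*sin(v) + 3)*cos(v)/(4*sin(v)^2 - 9*sin(v) + sin(3*v) + 2)^2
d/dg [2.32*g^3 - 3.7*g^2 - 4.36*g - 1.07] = 6.96*g^2 - 7.4*g - 4.36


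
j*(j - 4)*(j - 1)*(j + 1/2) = j^4 - 9*j^3/2 + 3*j^2/2 + 2*j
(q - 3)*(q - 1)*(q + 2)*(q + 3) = q^4 + q^3 - 11*q^2 - 9*q + 18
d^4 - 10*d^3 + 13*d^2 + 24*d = d*(d - 8)*(d - 3)*(d + 1)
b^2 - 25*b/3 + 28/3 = (b - 7)*(b - 4/3)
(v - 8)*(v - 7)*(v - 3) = v^3 - 18*v^2 + 101*v - 168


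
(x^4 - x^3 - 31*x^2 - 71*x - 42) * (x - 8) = x^5 - 9*x^4 - 23*x^3 + 177*x^2 + 526*x + 336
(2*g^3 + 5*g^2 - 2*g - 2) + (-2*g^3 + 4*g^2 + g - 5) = 9*g^2 - g - 7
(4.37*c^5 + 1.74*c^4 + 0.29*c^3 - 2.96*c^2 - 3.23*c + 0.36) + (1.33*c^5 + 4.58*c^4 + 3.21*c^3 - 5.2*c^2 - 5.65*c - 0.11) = 5.7*c^5 + 6.32*c^4 + 3.5*c^3 - 8.16*c^2 - 8.88*c + 0.25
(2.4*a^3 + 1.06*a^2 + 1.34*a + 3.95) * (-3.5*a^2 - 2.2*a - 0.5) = -8.4*a^5 - 8.99*a^4 - 8.222*a^3 - 17.303*a^2 - 9.36*a - 1.975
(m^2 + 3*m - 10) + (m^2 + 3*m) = 2*m^2 + 6*m - 10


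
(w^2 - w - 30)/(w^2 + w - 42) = (w + 5)/(w + 7)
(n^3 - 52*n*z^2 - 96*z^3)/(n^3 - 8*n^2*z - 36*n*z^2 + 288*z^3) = (-n - 2*z)/(-n + 6*z)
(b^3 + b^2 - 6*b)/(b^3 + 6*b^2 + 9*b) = (b - 2)/(b + 3)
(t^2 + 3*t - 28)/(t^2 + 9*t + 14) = (t - 4)/(t + 2)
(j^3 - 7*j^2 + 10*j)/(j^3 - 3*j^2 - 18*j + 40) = j/(j + 4)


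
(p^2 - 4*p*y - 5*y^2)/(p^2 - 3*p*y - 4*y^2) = (-p + 5*y)/(-p + 4*y)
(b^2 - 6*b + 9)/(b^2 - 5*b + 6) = (b - 3)/(b - 2)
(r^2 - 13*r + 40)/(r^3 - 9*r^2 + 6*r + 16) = (r - 5)/(r^2 - r - 2)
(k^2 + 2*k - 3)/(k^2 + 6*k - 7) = (k + 3)/(k + 7)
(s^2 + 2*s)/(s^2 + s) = (s + 2)/(s + 1)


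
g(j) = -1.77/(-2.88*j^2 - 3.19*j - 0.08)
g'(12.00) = -0.00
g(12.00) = 0.00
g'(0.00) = -882.23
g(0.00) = 22.12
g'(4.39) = -0.01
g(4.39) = 0.03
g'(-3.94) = 0.03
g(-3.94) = 0.05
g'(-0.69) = 2.47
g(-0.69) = -2.36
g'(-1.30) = 11.88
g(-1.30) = 2.21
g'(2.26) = -0.06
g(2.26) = 0.08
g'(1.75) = -0.11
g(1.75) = 0.12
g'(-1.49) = 3.22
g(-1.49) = 1.03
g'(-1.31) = 10.84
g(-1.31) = 2.10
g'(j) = -1.77*(5.76*j + 3.19)/(-2.88*j^2 - 3.19*j - 0.08)^2 = (-10.1952*j - 5.6463)/(2.88*j^2 + 3.19*j + 0.08)^2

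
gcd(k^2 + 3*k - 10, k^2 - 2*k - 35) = k + 5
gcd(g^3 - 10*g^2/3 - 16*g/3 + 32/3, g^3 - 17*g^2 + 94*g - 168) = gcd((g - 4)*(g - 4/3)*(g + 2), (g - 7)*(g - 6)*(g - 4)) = g - 4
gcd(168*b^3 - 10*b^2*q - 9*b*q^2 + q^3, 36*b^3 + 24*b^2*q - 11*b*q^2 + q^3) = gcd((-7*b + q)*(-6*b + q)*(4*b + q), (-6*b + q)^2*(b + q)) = -6*b + q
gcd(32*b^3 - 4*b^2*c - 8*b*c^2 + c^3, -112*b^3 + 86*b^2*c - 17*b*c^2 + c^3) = 16*b^2 - 10*b*c + c^2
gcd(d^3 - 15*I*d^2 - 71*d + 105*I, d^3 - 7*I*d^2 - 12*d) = d - 3*I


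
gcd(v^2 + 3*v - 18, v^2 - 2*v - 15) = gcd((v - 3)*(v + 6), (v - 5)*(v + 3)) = 1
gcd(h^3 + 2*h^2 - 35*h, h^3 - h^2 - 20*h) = h^2 - 5*h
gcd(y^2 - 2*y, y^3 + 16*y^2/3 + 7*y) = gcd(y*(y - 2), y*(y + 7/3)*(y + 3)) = y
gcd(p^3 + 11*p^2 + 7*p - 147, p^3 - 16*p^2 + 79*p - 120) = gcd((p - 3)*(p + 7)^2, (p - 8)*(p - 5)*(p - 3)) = p - 3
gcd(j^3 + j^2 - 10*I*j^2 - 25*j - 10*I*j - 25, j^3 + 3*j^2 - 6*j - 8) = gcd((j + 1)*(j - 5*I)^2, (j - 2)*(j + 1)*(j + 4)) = j + 1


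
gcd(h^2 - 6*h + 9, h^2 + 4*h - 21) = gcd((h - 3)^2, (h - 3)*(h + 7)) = h - 3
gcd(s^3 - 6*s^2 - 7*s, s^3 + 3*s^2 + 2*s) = s^2 + s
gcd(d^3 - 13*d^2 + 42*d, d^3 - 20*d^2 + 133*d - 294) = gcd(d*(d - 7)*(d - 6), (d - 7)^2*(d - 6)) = d^2 - 13*d + 42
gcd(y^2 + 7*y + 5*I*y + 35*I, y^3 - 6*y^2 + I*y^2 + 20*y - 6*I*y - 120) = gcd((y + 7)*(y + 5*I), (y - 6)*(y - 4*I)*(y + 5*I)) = y + 5*I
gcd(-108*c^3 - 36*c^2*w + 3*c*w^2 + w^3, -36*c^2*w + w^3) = -36*c^2 + w^2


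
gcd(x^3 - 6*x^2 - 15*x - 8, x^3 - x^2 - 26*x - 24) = x + 1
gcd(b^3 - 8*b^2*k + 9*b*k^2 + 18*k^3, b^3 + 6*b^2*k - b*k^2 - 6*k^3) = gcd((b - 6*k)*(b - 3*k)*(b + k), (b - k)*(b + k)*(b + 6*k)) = b + k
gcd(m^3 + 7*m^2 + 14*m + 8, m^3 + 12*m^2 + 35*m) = 1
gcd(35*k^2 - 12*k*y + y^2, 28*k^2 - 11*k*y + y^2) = -7*k + y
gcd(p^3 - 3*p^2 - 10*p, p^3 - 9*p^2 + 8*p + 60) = p^2 - 3*p - 10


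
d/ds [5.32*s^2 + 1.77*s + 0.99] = 10.64*s + 1.77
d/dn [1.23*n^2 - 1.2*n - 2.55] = 2.46*n - 1.2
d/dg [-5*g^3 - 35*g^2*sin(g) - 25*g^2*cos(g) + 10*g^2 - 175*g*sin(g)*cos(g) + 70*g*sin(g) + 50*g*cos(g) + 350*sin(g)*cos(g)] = 25*g^2*sin(g) - 35*g^2*cos(g) - 15*g^2 - 120*g*sin(g) + 20*g*cos(g) - 175*g*cos(2*g) + 20*g + 70*sin(g) - 175*sin(2*g)/2 + 50*cos(g) + 350*cos(2*g)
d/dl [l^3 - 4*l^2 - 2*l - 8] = 3*l^2 - 8*l - 2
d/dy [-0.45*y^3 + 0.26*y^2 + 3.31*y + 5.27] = -1.35*y^2 + 0.52*y + 3.31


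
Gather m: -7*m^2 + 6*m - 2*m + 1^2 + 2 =-7*m^2 + 4*m + 3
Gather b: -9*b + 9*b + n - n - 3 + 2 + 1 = 0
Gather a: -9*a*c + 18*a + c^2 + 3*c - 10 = a*(18 - 9*c) + c^2 + 3*c - 10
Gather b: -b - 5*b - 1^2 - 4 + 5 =-6*b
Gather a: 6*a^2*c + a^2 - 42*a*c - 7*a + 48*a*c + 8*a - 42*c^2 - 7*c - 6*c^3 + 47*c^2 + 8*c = a^2*(6*c + 1) + a*(6*c + 1) - 6*c^3 + 5*c^2 + c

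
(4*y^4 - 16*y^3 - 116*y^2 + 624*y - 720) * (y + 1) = 4*y^5 - 12*y^4 - 132*y^3 + 508*y^2 - 96*y - 720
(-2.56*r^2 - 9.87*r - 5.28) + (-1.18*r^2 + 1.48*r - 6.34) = -3.74*r^2 - 8.39*r - 11.62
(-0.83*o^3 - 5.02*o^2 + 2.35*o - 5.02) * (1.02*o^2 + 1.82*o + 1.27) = -0.8466*o^5 - 6.631*o^4 - 7.7935*o^3 - 7.2188*o^2 - 6.1519*o - 6.3754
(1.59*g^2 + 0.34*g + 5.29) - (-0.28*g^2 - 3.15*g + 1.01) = 1.87*g^2 + 3.49*g + 4.28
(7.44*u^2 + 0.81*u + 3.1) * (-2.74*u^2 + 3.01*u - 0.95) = -20.3856*u^4 + 20.175*u^3 - 13.1239*u^2 + 8.5615*u - 2.945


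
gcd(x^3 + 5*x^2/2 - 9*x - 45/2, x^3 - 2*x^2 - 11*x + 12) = x + 3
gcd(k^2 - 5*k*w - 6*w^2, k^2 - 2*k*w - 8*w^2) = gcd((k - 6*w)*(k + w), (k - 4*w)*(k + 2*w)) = 1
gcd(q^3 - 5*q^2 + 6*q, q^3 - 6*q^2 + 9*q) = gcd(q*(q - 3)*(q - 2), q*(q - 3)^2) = q^2 - 3*q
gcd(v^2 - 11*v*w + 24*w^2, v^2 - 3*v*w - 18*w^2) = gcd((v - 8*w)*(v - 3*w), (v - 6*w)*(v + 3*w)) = 1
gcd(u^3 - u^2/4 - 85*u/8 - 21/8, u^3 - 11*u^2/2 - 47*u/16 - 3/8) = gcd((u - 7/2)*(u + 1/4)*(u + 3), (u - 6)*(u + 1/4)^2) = u + 1/4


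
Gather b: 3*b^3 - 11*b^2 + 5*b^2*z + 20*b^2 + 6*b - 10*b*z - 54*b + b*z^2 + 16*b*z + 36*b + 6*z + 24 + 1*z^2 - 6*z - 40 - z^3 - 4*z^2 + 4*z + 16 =3*b^3 + b^2*(5*z + 9) + b*(z^2 + 6*z - 12) - z^3 - 3*z^2 + 4*z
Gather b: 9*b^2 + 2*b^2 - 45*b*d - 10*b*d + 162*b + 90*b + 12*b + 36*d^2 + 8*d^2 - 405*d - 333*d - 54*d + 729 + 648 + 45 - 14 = 11*b^2 + b*(264 - 55*d) + 44*d^2 - 792*d + 1408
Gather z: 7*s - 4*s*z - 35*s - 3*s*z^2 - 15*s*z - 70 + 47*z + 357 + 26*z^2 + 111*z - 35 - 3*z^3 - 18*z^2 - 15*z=-28*s - 3*z^3 + z^2*(8 - 3*s) + z*(143 - 19*s) + 252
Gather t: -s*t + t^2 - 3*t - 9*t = t^2 + t*(-s - 12)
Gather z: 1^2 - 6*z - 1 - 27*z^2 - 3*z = -27*z^2 - 9*z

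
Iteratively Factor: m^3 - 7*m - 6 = (m + 2)*(m^2 - 2*m - 3) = (m - 3)*(m + 2)*(m + 1)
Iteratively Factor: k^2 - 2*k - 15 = (k - 5)*(k + 3)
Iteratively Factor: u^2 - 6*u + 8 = (u - 2)*(u - 4)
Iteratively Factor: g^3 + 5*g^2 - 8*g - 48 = (g - 3)*(g^2 + 8*g + 16) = (g - 3)*(g + 4)*(g + 4)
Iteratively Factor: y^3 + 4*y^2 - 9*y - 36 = (y - 3)*(y^2 + 7*y + 12) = (y - 3)*(y + 4)*(y + 3)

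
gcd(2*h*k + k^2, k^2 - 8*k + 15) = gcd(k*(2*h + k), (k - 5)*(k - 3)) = 1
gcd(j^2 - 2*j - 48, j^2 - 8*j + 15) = 1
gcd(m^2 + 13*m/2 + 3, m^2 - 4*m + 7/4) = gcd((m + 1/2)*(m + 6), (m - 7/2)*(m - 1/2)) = 1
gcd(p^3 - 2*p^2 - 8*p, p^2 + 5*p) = p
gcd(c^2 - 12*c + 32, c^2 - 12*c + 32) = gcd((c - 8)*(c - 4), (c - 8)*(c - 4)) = c^2 - 12*c + 32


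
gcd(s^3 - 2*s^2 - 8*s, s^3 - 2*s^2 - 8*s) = s^3 - 2*s^2 - 8*s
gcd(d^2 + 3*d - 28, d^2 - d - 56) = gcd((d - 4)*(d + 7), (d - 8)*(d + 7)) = d + 7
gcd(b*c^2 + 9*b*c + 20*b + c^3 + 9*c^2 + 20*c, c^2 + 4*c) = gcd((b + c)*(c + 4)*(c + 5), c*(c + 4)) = c + 4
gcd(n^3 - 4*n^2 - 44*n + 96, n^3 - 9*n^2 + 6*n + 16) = n^2 - 10*n + 16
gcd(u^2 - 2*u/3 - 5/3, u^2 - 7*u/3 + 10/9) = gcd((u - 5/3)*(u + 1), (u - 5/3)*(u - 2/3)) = u - 5/3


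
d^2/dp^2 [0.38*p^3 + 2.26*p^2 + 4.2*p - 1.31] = 2.28*p + 4.52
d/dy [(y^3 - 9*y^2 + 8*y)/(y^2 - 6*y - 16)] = (y^2 + 4*y - 2)/(y^2 + 4*y + 4)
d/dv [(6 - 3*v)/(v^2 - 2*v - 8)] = 3*(-v^2 + 2*v + 2*(v - 2)*(v - 1) + 8)/(-v^2 + 2*v + 8)^2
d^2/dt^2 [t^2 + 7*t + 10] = 2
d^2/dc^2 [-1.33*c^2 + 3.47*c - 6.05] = -2.66000000000000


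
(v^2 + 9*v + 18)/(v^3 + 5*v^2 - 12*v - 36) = (v + 3)/(v^2 - v - 6)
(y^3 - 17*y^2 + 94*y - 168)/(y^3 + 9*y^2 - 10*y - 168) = (y^2 - 13*y + 42)/(y^2 + 13*y + 42)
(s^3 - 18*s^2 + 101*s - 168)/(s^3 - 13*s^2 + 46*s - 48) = (s - 7)/(s - 2)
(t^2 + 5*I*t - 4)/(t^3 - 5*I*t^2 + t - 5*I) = (t + 4*I)/(t^2 - 6*I*t - 5)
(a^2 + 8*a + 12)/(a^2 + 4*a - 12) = (a + 2)/(a - 2)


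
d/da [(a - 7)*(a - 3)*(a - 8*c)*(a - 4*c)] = 4*a^3 - 36*a^2*c - 30*a^2 + 64*a*c^2 + 240*a*c + 42*a - 320*c^2 - 252*c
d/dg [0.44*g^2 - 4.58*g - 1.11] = 0.88*g - 4.58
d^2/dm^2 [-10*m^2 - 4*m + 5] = -20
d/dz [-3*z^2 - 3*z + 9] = -6*z - 3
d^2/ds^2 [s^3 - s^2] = 6*s - 2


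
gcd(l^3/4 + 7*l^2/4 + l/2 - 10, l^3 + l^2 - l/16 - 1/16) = 1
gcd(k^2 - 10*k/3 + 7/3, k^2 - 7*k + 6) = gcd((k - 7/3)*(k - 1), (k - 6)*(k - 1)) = k - 1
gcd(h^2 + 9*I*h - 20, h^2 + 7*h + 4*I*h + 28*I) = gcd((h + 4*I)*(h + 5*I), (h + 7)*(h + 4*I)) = h + 4*I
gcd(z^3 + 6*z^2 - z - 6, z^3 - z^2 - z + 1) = z^2 - 1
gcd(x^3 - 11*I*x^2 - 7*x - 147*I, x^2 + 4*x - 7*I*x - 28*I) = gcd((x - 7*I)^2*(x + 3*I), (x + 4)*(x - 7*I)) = x - 7*I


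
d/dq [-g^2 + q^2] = 2*q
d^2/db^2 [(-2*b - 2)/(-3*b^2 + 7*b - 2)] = 4*((4 - 9*b)*(3*b^2 - 7*b + 2) + (b + 1)*(6*b - 7)^2)/(3*b^2 - 7*b + 2)^3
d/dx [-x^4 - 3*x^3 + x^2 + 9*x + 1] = -4*x^3 - 9*x^2 + 2*x + 9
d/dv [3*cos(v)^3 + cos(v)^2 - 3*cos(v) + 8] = (-9*cos(v)^2 - 2*cos(v) + 3)*sin(v)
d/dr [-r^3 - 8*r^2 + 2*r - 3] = -3*r^2 - 16*r + 2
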